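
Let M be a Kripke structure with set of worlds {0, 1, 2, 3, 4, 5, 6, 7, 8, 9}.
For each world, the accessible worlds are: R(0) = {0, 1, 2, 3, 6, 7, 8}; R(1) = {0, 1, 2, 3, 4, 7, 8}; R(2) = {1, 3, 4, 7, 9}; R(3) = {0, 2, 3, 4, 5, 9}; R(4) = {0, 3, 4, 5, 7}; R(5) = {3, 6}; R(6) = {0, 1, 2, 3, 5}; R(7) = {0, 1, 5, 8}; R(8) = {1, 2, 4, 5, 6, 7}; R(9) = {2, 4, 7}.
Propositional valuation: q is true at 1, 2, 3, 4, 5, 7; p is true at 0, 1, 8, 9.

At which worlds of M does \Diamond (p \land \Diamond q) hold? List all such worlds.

Recall that \Diamond ψ holds at a world iff ψ holds at some accessible world.
Let φ = \Diamond (p \land \Diamond q). Evaluate φ at each world:
  0 (successors {0, 1, 2, 3, 6, 7, 8}): φ is true.
  1 (successors {0, 1, 2, 3, 4, 7, 8}): φ is true.
  2 (successors {1, 3, 4, 7, 9}): φ is true.
  3 (successors {0, 2, 3, 4, 5, 9}): φ is true.
  4 (successors {0, 3, 4, 5, 7}): φ is true.
  5 (successors {3, 6}): φ is false.
  6 (successors {0, 1, 2, 3, 5}): φ is true.
  7 (successors {0, 1, 5, 8}): φ is true.
  8 (successors {1, 2, 4, 5, 6, 7}): φ is true.
  9 (successors {2, 4, 7}): φ is false.
For instance, at 9:
  At 9: \Diamond (p \land \Diamond q) requires p \land \Diamond q at some successor in {2, 4, 7}.
    At 2: p \land \Diamond q is false.
    At 4: p \land \Diamond q is false.
    At 7: p \land \Diamond q is false.
  So \Diamond (p \land \Diamond q) is false at 9.
Satisfying worlds: {0, 1, 2, 3, 4, 6, 7, 8}

0, 1, 2, 3, 4, 6, 7, 8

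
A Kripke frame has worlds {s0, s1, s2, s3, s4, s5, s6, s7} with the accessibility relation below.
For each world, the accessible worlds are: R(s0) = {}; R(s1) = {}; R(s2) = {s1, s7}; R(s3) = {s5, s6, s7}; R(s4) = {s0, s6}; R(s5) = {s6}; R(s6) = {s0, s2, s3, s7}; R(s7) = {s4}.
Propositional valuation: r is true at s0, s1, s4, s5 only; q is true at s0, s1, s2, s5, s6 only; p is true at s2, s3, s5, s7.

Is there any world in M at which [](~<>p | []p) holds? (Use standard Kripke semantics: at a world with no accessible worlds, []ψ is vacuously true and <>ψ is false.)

Let φ = [](~<>p | []p). Evaluate φ at each world:
  s0 (successors ∅): φ is true.
  s1 (successors ∅): φ is true.
  s2 (successors {s1, s7}): φ is true.
  s3 (successors {s5, s6, s7}): φ is false.
  s4 (successors {s0, s6}): φ is false.
  s5 (successors {s6}): φ is false.
  s6 (successors {s0, s2, s3, s7}): φ is false.
  s7 (successors {s4}): φ is true.
Detail at s0 (witness):
  At s0: no accessible worlds, so [](~<>p | []p) holds vacuously.

Yes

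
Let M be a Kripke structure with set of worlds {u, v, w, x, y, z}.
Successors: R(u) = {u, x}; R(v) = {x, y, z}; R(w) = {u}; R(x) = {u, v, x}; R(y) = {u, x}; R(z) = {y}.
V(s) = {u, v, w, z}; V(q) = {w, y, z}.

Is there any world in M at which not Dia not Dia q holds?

No

Let φ = not Dia not Dia q. Evaluate φ at each world:
  u (successors {u, x}): φ is false.
  v (successors {x, y, z}): φ is false.
  w (successors {u}): φ is false.
  x (successors {u, v, x}): φ is false.
  y (successors {u, x}): φ is false.
  z (successors {y}): φ is false.
For instance, at x:
  At x: Dia not Dia q is true, so not Dia not Dia q is false.
    At x: Dia not Dia q requires not Dia q at some successor in {u, v, x}.
      not Dia q holds at u, so Dia not Dia q is true at x.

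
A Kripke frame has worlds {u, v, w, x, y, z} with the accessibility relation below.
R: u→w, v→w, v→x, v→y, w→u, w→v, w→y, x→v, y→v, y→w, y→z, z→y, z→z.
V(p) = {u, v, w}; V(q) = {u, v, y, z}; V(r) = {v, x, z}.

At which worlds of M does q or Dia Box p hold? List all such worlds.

Let φ = q or Dia Box p. Evaluate φ at each world:
  u (successors {w}): φ is true.
  v (successors {w, x, y}): φ is true.
  w (successors {u, v, y}): φ is true.
  x (successors {v}): φ is false.
  y (successors {v, w, z}): φ is true.
  z (successors {y, z}): φ is true.
For instance, at w:
  At w: q is false, Dia Box p is true, so q or Dia Box p is true.
    At w: Dia Box p requires Box p at some successor in {u, v, y}.
      Box p holds at u, so Dia Box p is true at w.
Satisfying worlds: {u, v, w, y, z}

u, v, w, y, z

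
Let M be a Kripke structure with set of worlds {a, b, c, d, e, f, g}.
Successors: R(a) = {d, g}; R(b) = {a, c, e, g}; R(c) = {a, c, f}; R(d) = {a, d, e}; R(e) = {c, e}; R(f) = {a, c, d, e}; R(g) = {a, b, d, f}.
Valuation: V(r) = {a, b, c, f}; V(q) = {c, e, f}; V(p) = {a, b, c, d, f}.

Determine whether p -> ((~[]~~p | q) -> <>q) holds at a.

No

At a: p is true, (~[]~~p | q) -> <>q is false, so p -> ((~[]~~p | q) -> <>q) is false.
  At a: ~[]~~p | q is true, <>q is false, so (~[]~~p | q) -> <>q is false.
    At a: ~[]~~p is true, q is false, so ~[]~~p | q is true.
      At a: []~~p is false, so ~[]~~p is true.
    At a: <>q requires q at some successor in {d, g}.
      At d: q is false.
      At g: q is false.
    So <>q is false at a.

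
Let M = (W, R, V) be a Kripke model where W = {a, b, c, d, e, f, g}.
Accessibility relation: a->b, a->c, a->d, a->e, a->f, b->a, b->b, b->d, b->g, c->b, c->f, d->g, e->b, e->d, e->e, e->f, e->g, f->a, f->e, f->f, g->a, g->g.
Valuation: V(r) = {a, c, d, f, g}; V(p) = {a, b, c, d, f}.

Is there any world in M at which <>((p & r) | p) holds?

Yes

Recall that <>ψ holds at a world iff ψ holds at some accessible world.
Let φ = <>((p & r) | p). Evaluate φ at each world:
  a (successors {b, c, d, e, f}): φ is true.
  b (successors {a, b, d, g}): φ is true.
  c (successors {b, f}): φ is true.
  d (successors {g}): φ is false.
  e (successors {b, d, e, f, g}): φ is true.
  f (successors {a, e, f}): φ is true.
  g (successors {a, g}): φ is true.
Detail at a (witness):
  At a: <>((p & r) | p) requires (p & r) | p at some successor in {b, c, d, e, f}.
    (p & r) | p holds at b, so <>((p & r) | p) is true at a.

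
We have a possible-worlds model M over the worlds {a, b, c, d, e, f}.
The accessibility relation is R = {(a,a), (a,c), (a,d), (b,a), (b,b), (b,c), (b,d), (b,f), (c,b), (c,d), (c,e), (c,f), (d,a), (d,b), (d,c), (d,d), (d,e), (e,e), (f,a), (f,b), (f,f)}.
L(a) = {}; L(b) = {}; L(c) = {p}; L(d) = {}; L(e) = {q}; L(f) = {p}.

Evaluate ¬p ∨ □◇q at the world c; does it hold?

No

Recall that □ψ holds at a world iff ψ holds at every accessible world, and ◇ψ holds iff ψ holds at some accessible world.
At c: ¬p is false, □◇q is false, so ¬p ∨ □◇q is false.
  At c: □◇q requires ◇q at every successor {b, d, e, f}.
    ◇q fails at b, so □◇q is false at c.
      At b: ◇q requires q at some successor in {a, b, c, d, f}.
        At a: q is false.
        At b: q is false.
        At c: q is false.
        At d: q is false.
        At f: q is false.
      So ◇q is false at b.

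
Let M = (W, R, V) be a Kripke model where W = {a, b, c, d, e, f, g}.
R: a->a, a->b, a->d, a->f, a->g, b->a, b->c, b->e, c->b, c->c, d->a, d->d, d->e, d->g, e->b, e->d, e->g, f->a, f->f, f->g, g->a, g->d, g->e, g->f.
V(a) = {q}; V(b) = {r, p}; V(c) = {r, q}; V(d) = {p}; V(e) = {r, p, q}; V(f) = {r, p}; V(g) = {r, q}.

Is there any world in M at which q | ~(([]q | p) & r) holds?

Yes

Let φ = q | ~(([]q | p) & r). Evaluate φ at each world:
  a (successors {a, b, d, f, g}): φ is true.
  b (successors {a, c, e}): φ is false.
  c (successors {b, c}): φ is true.
  d (successors {a, d, e, g}): φ is true.
  e (successors {b, d, g}): φ is true.
  f (successors {a, f, g}): φ is false.
  g (successors {a, d, e, f}): φ is true.
Detail at a (witness):
  At a: q is true, ~(([]q | p) & r) is true, so q | ~(([]q | p) & r) is true.
    At a: ([]q | p) & r is false, so ~(([]q | p) & r) is true.
      At a: []q | p is false, r is false, so ([]q | p) & r is false.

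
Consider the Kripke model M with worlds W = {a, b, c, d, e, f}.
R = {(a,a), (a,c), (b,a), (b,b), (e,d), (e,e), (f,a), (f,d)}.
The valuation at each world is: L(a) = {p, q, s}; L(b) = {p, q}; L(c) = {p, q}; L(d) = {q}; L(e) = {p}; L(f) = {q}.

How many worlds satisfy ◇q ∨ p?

Recall that ◇ψ holds at a world iff ψ holds at some accessible world.
Let φ = ◇q ∨ p. Evaluate φ at each world:
  a (successors {a, c}): φ is true.
  b (successors {a, b}): φ is true.
  c (successors ∅): φ is true.
  d (successors ∅): φ is false.
  e (successors {d, e}): φ is true.
  f (successors {a, d}): φ is true.
For instance, at b:
  At b: ◇q is true, p is true, so ◇q ∨ p is true.
    At b: ◇q requires q at some successor in {a, b}.
      q holds at a, so ◇q is true at b.
Satisfying worlds: {a, b, c, e, f}

5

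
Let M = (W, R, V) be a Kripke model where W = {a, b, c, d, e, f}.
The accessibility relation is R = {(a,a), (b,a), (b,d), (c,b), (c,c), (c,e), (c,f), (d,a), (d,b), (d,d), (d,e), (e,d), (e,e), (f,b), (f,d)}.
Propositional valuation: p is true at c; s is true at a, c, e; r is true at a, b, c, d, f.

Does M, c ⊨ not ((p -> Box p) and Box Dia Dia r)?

Yes

Recall that Box ψ holds at a world iff ψ holds at every accessible world, and Dia ψ holds iff ψ holds at some accessible world.
At c: (p -> Box p) and Box Dia Dia r is false, so not ((p -> Box p) and Box Dia Dia r) is true.
  At c: p -> Box p is false, Box Dia Dia r is true, so (p -> Box p) and Box Dia Dia r is false.
    At c: p is true, Box p is false, so p -> Box p is false.
      At c: Box p requires p at every successor {b, c, e, f}.
        p fails at b, so Box p is false at c.
    At c: Box Dia Dia r requires Dia Dia r at every successor {b, c, e, f}.
      At b: Dia Dia r is true.
      At c: Dia Dia r is true.
      At e: Dia Dia r is true.
      At f: Dia Dia r is true.
    So Box Dia Dia r is true at c.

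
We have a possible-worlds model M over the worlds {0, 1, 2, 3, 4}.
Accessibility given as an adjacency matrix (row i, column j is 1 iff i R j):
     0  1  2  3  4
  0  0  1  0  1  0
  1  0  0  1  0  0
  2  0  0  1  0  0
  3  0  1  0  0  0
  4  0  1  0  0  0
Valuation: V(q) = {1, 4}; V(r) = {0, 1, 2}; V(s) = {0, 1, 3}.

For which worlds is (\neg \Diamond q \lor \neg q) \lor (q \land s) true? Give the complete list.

0, 1, 2, 3

Let φ = (\neg \Diamond q \lor \neg q) \lor (q \land s). Evaluate φ at each world:
  0 (successors {1, 3}): φ is true.
  1 (successors {2}): φ is true.
  2 (successors {2}): φ is true.
  3 (successors {1}): φ is true.
  4 (successors {1}): φ is false.
For instance, at 0:
  At 0: \neg \Diamond q \lor \neg q is true, q \land s is false, so (\neg \Diamond q \lor \neg q) \lor (q \land s) is true.
    At 0: \neg \Diamond q is false, \neg q is true, so \neg \Diamond q \lor \neg q is true.
      At 0: \Diamond q is true, so \neg \Diamond q is false.
Satisfying worlds: {0, 1, 2, 3}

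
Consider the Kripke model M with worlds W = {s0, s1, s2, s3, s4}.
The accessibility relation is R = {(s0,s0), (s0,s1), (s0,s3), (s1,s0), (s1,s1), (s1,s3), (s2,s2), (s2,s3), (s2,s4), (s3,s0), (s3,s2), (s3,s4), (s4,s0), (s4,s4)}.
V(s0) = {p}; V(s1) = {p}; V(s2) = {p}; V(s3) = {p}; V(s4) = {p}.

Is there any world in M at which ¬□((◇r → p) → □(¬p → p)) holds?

No

Recall that □ψ holds at a world iff ψ holds at every accessible world, and ◇ψ holds iff ψ holds at some accessible world.
Let φ = ¬□((◇r → p) → □(¬p → p)). Evaluate φ at each world:
  s0 (successors {s0, s1, s3}): φ is false.
  s1 (successors {s0, s1, s3}): φ is false.
  s2 (successors {s2, s3, s4}): φ is false.
  s3 (successors {s0, s2, s4}): φ is false.
  s4 (successors {s0, s4}): φ is false.
For instance, at s1:
  At s1: □((◇r → p) → □(¬p → p)) is true, so ¬□((◇r → p) → □(¬p → p)) is false.
    At s1: □((◇r → p) → □(¬p → p)) requires (◇r → p) → □(¬p → p) at every successor {s0, s1, s3}.
      At s0: (◇r → p) → □(¬p → p) is true.
      At s1: (◇r → p) → □(¬p → p) is true.
      At s3: (◇r → p) → □(¬p → p) is true.
    So □((◇r → p) → □(¬p → p)) is true at s1.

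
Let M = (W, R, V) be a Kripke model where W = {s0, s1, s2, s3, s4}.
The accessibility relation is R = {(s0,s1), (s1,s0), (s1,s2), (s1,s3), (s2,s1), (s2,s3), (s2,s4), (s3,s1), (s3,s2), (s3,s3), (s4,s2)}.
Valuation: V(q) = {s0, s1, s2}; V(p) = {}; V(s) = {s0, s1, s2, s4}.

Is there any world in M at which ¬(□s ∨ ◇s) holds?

Let φ = ¬(□s ∨ ◇s). Evaluate φ at each world:
  s0 (successors {s1}): φ is false.
  s1 (successors {s0, s2, s3}): φ is false.
  s2 (successors {s1, s3, s4}): φ is false.
  s3 (successors {s1, s2, s3}): φ is false.
  s4 (successors {s2}): φ is false.
For instance, at s2:
  At s2: □s ∨ ◇s is true, so ¬(□s ∨ ◇s) is false.
    At s2: □s is false, ◇s is true, so □s ∨ ◇s is true.
      At s2: □s requires s at every successor {s1, s3, s4}.
        s fails at s3, so □s is false at s2.
      At s2: ◇s requires s at some successor in {s1, s3, s4}.
        s holds at s1, so ◇s is true at s2.

No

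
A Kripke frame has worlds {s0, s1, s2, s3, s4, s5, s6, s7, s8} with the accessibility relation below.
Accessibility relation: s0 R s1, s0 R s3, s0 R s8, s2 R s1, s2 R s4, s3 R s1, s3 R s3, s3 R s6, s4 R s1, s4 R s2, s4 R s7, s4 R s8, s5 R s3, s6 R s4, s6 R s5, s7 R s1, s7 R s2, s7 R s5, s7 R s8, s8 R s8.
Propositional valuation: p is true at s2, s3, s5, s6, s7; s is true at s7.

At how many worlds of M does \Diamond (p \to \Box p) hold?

7

Recall that \Box ψ holds at a world iff ψ holds at every accessible world, and \Diamond ψ holds iff ψ holds at some accessible world.
Let φ = \Diamond (p \to \Box p). Evaluate φ at each world:
  s0 (successors {s1, s3, s8}): φ is true.
  s1 (successors ∅): φ is false.
  s2 (successors {s1, s4}): φ is true.
  s3 (successors {s1, s3, s6}): φ is true.
  s4 (successors {s1, s2, s7, s8}): φ is true.
  s5 (successors {s3}): φ is false.
  s6 (successors {s4, s5}): φ is true.
  s7 (successors {s1, s2, s5, s8}): φ is true.
  s8 (successors {s8}): φ is true.
For instance, at s2:
  At s2: \Diamond (p \to \Box p) requires p \to \Box p at some successor in {s1, s4}.
    p \to \Box p holds at s1, so \Diamond (p \to \Box p) is true at s2.
      At s1: p is false, \Box p is true, so p \to \Box p is true.
Satisfying worlds: {s0, s2, s3, s4, s6, s7, s8}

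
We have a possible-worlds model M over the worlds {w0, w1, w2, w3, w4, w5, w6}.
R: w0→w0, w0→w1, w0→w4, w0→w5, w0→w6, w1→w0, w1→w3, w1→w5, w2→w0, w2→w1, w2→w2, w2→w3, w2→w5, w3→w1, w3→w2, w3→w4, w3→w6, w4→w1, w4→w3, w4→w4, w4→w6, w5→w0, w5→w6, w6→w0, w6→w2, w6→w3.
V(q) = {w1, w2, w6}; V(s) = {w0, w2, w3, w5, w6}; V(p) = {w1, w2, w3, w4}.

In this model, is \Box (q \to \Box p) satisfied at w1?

At w1: \Box (q \to \Box p) requires q \to \Box p at every successor {w0, w3, w5}.
    At w0: q is false, \Box p is false, so q \to \Box p is true.
      At w0: \Box p requires p at every successor {w0, w1, w4, w5, w6}.
        p fails at w0, so \Box p is false at w0.
    At w3: q is false, \Box p is false, so q \to \Box p is true.
      At w3: \Box p requires p at every successor {w1, w2, w4, w6}.
        p fails at w6, so \Box p is false at w3.
    At w5: q is false, \Box p is false, so q \to \Box p is true.
      At w5: \Box p requires p at every successor {w0, w6}.
        p fails at w0, so \Box p is false at w5.
So \Box (q \to \Box p) is true at w1.

Yes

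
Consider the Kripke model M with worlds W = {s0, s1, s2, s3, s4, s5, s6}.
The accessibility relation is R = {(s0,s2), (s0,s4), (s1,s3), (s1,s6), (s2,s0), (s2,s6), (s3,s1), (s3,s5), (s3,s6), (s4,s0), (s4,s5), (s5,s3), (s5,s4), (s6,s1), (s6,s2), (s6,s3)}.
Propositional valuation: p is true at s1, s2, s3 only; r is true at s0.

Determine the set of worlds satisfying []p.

s6

Recall that []ψ holds at a world iff ψ holds at every accessible world, and <>ψ holds iff ψ holds at some accessible world.
Let φ = []p. Evaluate φ at each world:
  s0 (successors {s2, s4}): φ is false.
  s1 (successors {s3, s6}): φ is false.
  s2 (successors {s0, s6}): φ is false.
  s3 (successors {s1, s5, s6}): φ is false.
  s4 (successors {s0, s5}): φ is false.
  s5 (successors {s3, s4}): φ is false.
  s6 (successors {s1, s2, s3}): φ is true.
For instance, at s1:
  At s1: []p requires p at every successor {s3, s6}.
    p fails at s6, so []p is false at s1.
Satisfying worlds: {s6}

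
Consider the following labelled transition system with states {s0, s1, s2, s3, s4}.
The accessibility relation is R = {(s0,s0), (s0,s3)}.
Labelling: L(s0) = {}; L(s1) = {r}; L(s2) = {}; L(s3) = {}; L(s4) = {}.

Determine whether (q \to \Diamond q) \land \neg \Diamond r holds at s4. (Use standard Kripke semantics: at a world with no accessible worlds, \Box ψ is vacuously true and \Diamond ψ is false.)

Yes

Recall that \Diamond ψ holds at a world iff ψ holds at some accessible world.
At s4: q \to \Diamond q is true, \neg \Diamond r is true, so (q \to \Diamond q) \land \neg \Diamond r is true.
  At s4: q is false, \Diamond q is false, so q \to \Diamond q is true.
    At s4: no accessible worlds, so \Diamond q is false.
  At s4: \Diamond r is false, so \neg \Diamond r is true.
    At s4: no accessible worlds, so \Diamond r is false.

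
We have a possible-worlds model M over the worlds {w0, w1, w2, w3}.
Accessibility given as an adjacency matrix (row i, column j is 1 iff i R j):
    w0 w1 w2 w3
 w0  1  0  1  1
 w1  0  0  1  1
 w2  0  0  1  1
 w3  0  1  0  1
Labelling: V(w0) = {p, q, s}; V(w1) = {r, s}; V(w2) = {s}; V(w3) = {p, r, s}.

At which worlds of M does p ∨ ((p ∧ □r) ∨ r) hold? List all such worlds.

w0, w1, w3

Let φ = p ∨ ((p ∧ □r) ∨ r). Evaluate φ at each world:
  w0 (successors {w0, w2, w3}): φ is true.
  w1 (successors {w2, w3}): φ is true.
  w2 (successors {w2, w3}): φ is false.
  w3 (successors {w1, w3}): φ is true.
For instance, at w0:
  At w0: p is true, (p ∧ □r) ∨ r is false, so p ∨ ((p ∧ □r) ∨ r) is true.
    At w0: p ∧ □r is false, r is false, so (p ∧ □r) ∨ r is false.
      At w0: p is true, □r is false, so p ∧ □r is false.
Satisfying worlds: {w0, w1, w3}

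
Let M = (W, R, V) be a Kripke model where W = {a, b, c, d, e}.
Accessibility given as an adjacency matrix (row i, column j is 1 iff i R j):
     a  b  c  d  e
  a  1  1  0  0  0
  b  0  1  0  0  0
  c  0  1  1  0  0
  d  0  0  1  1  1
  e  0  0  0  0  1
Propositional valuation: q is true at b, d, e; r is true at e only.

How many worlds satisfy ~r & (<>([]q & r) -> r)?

3

Recall that []ψ holds at a world iff ψ holds at every accessible world, and <>ψ holds iff ψ holds at some accessible world.
Let φ = ~r & (<>([]q & r) -> r). Evaluate φ at each world:
  a (successors {a, b}): φ is true.
  b (successors {b}): φ is true.
  c (successors {b, c}): φ is true.
  d (successors {c, d, e}): φ is false.
  e (successors {e}): φ is false.
For instance, at b:
  At b: ~r is true, <>([]q & r) -> r is true, so ~r & (<>([]q & r) -> r) is true.
    At b: <>([]q & r) is false, r is false, so <>([]q & r) -> r is true.
      At b: <>([]q & r) requires []q & r at some successor in {b}.
        At b: []q & r is false.
      So <>([]q & r) is false at b.
Satisfying worlds: {a, b, c}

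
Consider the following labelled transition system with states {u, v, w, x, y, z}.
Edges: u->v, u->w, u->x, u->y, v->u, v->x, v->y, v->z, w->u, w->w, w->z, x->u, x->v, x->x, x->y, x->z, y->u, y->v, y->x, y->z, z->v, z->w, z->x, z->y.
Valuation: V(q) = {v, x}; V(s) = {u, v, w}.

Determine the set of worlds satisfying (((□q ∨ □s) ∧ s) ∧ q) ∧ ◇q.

Let φ = (((□q ∨ □s) ∧ s) ∧ q) ∧ ◇q. Evaluate φ at each world:
  u (successors {v, w, x, y}): φ is false.
  v (successors {u, x, y, z}): φ is false.
  w (successors {u, w, z}): φ is false.
  x (successors {u, v, x, y, z}): φ is false.
  y (successors {u, v, x, z}): φ is false.
  z (successors {v, w, x, y}): φ is false.
For instance, at x:
  At x: ((□q ∨ □s) ∧ s) ∧ q is false, ◇q is true, so (((□q ∨ □s) ∧ s) ∧ q) ∧ ◇q is false.
    At x: (□q ∨ □s) ∧ s is false, q is true, so ((□q ∨ □s) ∧ s) ∧ q is false.
      At x: □q ∨ □s is false, s is false, so (□q ∨ □s) ∧ s is false.
    At x: ◇q requires q at some successor in {u, v, x, y, z}.
      q holds at v, so ◇q is true at x.
Satisfying worlds: none.

none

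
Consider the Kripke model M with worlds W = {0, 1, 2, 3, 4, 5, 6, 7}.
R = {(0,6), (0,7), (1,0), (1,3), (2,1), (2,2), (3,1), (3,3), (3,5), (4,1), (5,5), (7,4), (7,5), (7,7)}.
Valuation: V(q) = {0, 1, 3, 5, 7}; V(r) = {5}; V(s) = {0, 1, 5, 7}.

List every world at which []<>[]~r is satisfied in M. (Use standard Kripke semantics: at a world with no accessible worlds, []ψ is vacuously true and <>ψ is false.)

Let φ = []<>[]~r. Evaluate φ at each world:
  0 (successors {6, 7}): φ is false.
  1 (successors {0, 3}): φ is true.
  2 (successors {1, 2}): φ is true.
  3 (successors {1, 3, 5}): φ is false.
  4 (successors {1}): φ is true.
  5 (successors {5}): φ is false.
  6 (successors ∅): φ is true.
  7 (successors {4, 5, 7}): φ is false.
For instance, at 3:
  At 3: []<>[]~r requires <>[]~r at every successor {1, 3, 5}.
    <>[]~r fails at 5, so []<>[]~r is false at 3.
      At 5: <>[]~r requires []~r at some successor in {5}.
        At 5: []~r is false.
      So <>[]~r is false at 5.
Satisfying worlds: {1, 2, 4, 6}

1, 2, 4, 6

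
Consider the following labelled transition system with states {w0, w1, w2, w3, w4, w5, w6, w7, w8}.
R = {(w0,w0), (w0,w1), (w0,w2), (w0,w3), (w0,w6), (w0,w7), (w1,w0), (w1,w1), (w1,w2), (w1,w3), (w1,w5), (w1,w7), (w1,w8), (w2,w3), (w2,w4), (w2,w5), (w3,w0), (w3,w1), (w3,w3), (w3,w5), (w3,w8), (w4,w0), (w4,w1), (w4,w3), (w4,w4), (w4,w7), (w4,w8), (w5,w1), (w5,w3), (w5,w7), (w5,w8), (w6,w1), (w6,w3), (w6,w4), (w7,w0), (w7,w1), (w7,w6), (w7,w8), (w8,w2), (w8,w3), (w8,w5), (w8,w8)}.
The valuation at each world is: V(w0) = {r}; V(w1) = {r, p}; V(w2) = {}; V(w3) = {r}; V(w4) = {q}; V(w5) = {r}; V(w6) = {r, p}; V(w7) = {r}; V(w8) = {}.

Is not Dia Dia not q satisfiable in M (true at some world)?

No

Recall that Dia ψ holds at a world iff ψ holds at some accessible world.
Let φ = not Dia Dia not q. Evaluate φ at each world:
  w0 (successors {w0, w1, w2, w3, w6, w7}): φ is false.
  w1 (successors {w0, w1, w2, w3, w5, w7, w8}): φ is false.
  w2 (successors {w3, w4, w5}): φ is false.
  w3 (successors {w0, w1, w3, w5, w8}): φ is false.
  w4 (successors {w0, w1, w3, w4, w7, w8}): φ is false.
  w5 (successors {w1, w3, w7, w8}): φ is false.
  w6 (successors {w1, w3, w4}): φ is false.
  w7 (successors {w0, w1, w6, w8}): φ is false.
  w8 (successors {w2, w3, w5, w8}): φ is false.
For instance, at w5:
  At w5: Dia Dia not q is true, so not Dia Dia not q is false.
    At w5: Dia Dia not q requires Dia not q at some successor in {w1, w3, w7, w8}.
      Dia not q holds at w1, so Dia Dia not q is true at w5.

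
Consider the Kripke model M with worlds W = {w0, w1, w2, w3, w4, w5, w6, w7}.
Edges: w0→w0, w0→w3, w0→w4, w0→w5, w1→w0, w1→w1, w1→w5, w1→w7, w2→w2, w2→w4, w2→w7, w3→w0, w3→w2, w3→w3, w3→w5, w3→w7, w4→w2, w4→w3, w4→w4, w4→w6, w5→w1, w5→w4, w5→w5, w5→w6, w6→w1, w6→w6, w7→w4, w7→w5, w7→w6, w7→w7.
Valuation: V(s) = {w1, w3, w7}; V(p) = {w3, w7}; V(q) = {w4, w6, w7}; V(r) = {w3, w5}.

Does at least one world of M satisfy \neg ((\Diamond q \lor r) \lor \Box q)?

Let φ = \neg ((\Diamond q \lor r) \lor \Box q). Evaluate φ at each world:
  w0 (successors {w0, w3, w4, w5}): φ is false.
  w1 (successors {w0, w1, w5, w7}): φ is false.
  w2 (successors {w2, w4, w7}): φ is false.
  w3 (successors {w0, w2, w3, w5, w7}): φ is false.
  w4 (successors {w2, w3, w4, w6}): φ is false.
  w5 (successors {w1, w4, w5, w6}): φ is false.
  w6 (successors {w1, w6}): φ is false.
  w7 (successors {w4, w5, w6, w7}): φ is false.
For instance, at w0:
  At w0: (\Diamond q \lor r) \lor \Box q is true, so \neg ((\Diamond q \lor r) \lor \Box q) is false.
    At w0: \Diamond q \lor r is true, \Box q is false, so (\Diamond q \lor r) \lor \Box q is true.
      At w0: \Diamond q is true, r is false, so \Diamond q \lor r is true.
      At w0: \Box q requires q at every successor {w0, w3, w4, w5}.
        q fails at w0, so \Box q is false at w0.

No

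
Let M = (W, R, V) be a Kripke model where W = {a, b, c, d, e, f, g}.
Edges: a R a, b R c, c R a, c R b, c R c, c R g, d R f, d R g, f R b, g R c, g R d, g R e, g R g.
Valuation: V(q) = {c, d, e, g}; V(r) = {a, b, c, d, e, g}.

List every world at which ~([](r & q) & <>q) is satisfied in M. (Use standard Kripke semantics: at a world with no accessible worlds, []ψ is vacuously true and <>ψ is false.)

Let φ = ~([](r & q) & <>q). Evaluate φ at each world:
  a (successors {a}): φ is true.
  b (successors {c}): φ is false.
  c (successors {a, b, c, g}): φ is true.
  d (successors {f, g}): φ is true.
  e (successors ∅): φ is true.
  f (successors {b}): φ is true.
  g (successors {c, d, e, g}): φ is false.
For instance, at d:
  At d: [](r & q) & <>q is false, so ~([](r & q) & <>q) is true.
    At d: [](r & q) is false, <>q is true, so [](r & q) & <>q is false.
      At d: [](r & q) requires r & q at every successor {f, g}.
        r & q fails at f, so [](r & q) is false at d.
      At d: <>q requires q at some successor in {f, g}.
        q holds at g, so <>q is true at d.
Satisfying worlds: {a, c, d, e, f}

a, c, d, e, f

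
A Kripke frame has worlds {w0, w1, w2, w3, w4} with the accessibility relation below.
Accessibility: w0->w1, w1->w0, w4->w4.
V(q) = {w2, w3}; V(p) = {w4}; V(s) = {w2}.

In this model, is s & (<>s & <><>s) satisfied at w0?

At w0: s is false, <>s & <><>s is false, so s & (<>s & <><>s) is false.
  At w0: <>s is false, <><>s is false, so <>s & <><>s is false.
    At w0: <>s requires s at some successor in {w1}.
      At w1: s is false.
    So <>s is false at w0.
    At w0: <><>s requires <>s at some successor in {w1}.
      At w1: <>s is false.
    So <><>s is false at w0.

No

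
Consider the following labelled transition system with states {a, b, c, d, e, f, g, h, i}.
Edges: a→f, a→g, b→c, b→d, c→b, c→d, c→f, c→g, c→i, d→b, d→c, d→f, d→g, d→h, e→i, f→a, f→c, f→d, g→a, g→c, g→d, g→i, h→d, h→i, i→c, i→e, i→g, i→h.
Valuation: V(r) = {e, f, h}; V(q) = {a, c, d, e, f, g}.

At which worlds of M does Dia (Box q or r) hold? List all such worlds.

a, c, d, f, g, i

Let φ = Dia (Box q or r). Evaluate φ at each world:
  a (successors {f, g}): φ is true.
  b (successors {c, d}): φ is false.
  c (successors {b, d, f, g, i}): φ is true.
  d (successors {b, c, f, g, h}): φ is true.
  e (successors {i}): φ is false.
  f (successors {a, c, d}): φ is true.
  g (successors {a, c, d, i}): φ is true.
  h (successors {d, i}): φ is false.
  i (successors {c, e, g, h}): φ is true.
For instance, at a:
  At a: Dia (Box q or r) requires Box q or r at some successor in {f, g}.
    Box q or r holds at f, so Dia (Box q or r) is true at a.
      At f: Box q is true, r is true, so Box q or r is true.
Satisfying worlds: {a, c, d, f, g, i}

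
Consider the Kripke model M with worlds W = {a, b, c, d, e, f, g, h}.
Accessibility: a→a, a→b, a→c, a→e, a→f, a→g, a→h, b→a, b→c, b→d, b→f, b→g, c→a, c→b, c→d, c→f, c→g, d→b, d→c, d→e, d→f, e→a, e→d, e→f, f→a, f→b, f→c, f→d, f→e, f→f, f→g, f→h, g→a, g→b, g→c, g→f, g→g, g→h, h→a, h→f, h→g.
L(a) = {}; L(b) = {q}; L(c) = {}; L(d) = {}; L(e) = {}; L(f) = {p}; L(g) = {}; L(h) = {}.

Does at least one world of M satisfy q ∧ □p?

Recall that □ψ holds at a world iff ψ holds at every accessible world, and ◇ψ holds iff ψ holds at some accessible world.
Let φ = q ∧ □p. Evaluate φ at each world:
  a (successors {a, b, c, e, f, g, h}): φ is false.
  b (successors {a, c, d, f, g}): φ is false.
  c (successors {a, b, d, f, g}): φ is false.
  d (successors {b, c, e, f}): φ is false.
  e (successors {a, d, f}): φ is false.
  f (successors {a, b, c, d, e, f, g, h}): φ is false.
  g (successors {a, b, c, f, g, h}): φ is false.
  h (successors {a, f, g}): φ is false.
For instance, at g:
  At g: q is false, □p is false, so q ∧ □p is false.
    At g: □p requires p at every successor {a, b, c, f, g, h}.
      p fails at a, so □p is false at g.

No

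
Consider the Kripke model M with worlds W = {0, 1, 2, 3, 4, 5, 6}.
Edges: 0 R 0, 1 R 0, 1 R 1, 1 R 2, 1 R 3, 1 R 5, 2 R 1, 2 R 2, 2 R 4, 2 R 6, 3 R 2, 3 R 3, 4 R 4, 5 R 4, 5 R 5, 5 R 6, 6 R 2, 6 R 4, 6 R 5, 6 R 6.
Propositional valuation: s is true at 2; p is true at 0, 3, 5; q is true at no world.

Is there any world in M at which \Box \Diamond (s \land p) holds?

Recall that \Box ψ holds at a world iff ψ holds at every accessible world, and \Diamond ψ holds iff ψ holds at some accessible world.
Let φ = \Box \Diamond (s \land p). Evaluate φ at each world:
  0 (successors {0}): φ is false.
  1 (successors {0, 1, 2, 3, 5}): φ is false.
  2 (successors {1, 2, 4, 6}): φ is false.
  3 (successors {2, 3}): φ is false.
  4 (successors {4}): φ is false.
  5 (successors {4, 5, 6}): φ is false.
  6 (successors {2, 4, 5, 6}): φ is false.
For instance, at 5:
  At 5: \Box \Diamond (s \land p) requires \Diamond (s \land p) at every successor {4, 5, 6}.
    \Diamond (s \land p) fails at 4, so \Box \Diamond (s \land p) is false at 5.
      At 4: \Diamond (s \land p) requires s \land p at some successor in {4}.
        At 4: s \land p is false.
      So \Diamond (s \land p) is false at 4.

No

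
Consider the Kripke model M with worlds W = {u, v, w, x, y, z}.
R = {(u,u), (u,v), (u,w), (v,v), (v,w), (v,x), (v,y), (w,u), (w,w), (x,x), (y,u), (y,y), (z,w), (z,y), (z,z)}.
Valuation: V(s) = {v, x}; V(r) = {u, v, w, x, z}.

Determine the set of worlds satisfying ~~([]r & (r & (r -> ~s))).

u, w

Let φ = ~~([]r & (r & (r -> ~s))). Evaluate φ at each world:
  u (successors {u, v, w}): φ is true.
  v (successors {v, w, x, y}): φ is false.
  w (successors {u, w}): φ is true.
  x (successors {x}): φ is false.
  y (successors {u, y}): φ is false.
  z (successors {w, y, z}): φ is false.
For instance, at v:
  At v: ~([]r & (r & (r -> ~s))) is true, so ~~([]r & (r & (r -> ~s))) is false.
    At v: []r & (r & (r -> ~s)) is false, so ~([]r & (r & (r -> ~s))) is true.
      At v: []r is false, r & (r -> ~s) is false, so []r & (r & (r -> ~s)) is false.
Satisfying worlds: {u, w}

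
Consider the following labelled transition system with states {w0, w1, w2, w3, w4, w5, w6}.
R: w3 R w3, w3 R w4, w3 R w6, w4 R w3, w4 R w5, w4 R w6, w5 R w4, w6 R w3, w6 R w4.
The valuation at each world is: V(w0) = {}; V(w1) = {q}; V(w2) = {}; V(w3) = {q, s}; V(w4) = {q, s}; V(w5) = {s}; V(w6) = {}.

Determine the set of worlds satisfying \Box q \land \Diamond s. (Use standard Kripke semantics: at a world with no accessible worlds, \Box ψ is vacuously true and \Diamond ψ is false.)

Let φ = \Box q \land \Diamond s. Evaluate φ at each world:
  w0 (successors ∅): φ is false.
  w1 (successors ∅): φ is false.
  w2 (successors ∅): φ is false.
  w3 (successors {w3, w4, w6}): φ is false.
  w4 (successors {w3, w5, w6}): φ is false.
  w5 (successors {w4}): φ is true.
  w6 (successors {w3, w4}): φ is true.
For instance, at w4:
  At w4: \Box q is false, \Diamond s is true, so \Box q \land \Diamond s is false.
    At w4: \Box q requires q at every successor {w3, w5, w6}.
      q fails at w5, so \Box q is false at w4.
    At w4: \Diamond s requires s at some successor in {w3, w5, w6}.
      s holds at w3, so \Diamond s is true at w4.
Satisfying worlds: {w5, w6}

w5, w6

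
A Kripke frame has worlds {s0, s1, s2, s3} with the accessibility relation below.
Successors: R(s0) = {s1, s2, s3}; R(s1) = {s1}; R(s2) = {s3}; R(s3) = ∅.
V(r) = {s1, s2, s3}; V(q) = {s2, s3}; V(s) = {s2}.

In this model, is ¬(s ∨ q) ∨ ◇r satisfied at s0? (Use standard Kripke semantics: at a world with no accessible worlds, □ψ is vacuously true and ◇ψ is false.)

Yes

At s0: ¬(s ∨ q) is true, ◇r is true, so ¬(s ∨ q) ∨ ◇r is true.
  At s0: ◇r requires r at some successor in {s1, s2, s3}.
    r holds at s1, so ◇r is true at s0.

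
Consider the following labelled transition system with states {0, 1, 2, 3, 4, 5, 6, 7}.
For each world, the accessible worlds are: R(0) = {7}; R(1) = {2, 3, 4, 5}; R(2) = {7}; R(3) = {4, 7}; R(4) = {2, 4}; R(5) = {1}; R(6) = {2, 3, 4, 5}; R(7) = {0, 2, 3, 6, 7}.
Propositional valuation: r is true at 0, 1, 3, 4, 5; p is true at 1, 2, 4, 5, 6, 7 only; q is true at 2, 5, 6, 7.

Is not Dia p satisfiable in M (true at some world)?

No

Let φ = not Dia p. Evaluate φ at each world:
  0 (successors {7}): φ is false.
  1 (successors {2, 3, 4, 5}): φ is false.
  2 (successors {7}): φ is false.
  3 (successors {4, 7}): φ is false.
  4 (successors {2, 4}): φ is false.
  5 (successors {1}): φ is false.
  6 (successors {2, 3, 4, 5}): φ is false.
  7 (successors {0, 2, 3, 6, 7}): φ is false.
For instance, at 1:
  At 1: Dia p is true, so not Dia p is false.
    At 1: Dia p requires p at some successor in {2, 3, 4, 5}.
      p holds at 2, so Dia p is true at 1.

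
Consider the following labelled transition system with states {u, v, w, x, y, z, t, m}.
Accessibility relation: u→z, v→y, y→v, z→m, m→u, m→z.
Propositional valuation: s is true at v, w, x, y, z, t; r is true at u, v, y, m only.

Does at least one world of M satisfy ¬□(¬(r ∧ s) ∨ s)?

Recall that □ψ holds at a world iff ψ holds at every accessible world, and ◇ψ holds iff ψ holds at some accessible world.
Let φ = ¬□(¬(r ∧ s) ∨ s). Evaluate φ at each world:
  u (successors {z}): φ is false.
  v (successors {y}): φ is false.
  w (successors ∅): φ is false.
  x (successors ∅): φ is false.
  y (successors {v}): φ is false.
  z (successors {m}): φ is false.
  t (successors ∅): φ is false.
  m (successors {u, z}): φ is false.
For instance, at y:
  At y: □(¬(r ∧ s) ∨ s) is true, so ¬□(¬(r ∧ s) ∨ s) is false.
    At y: □(¬(r ∧ s) ∨ s) requires ¬(r ∧ s) ∨ s at every successor {v}.
      At v: ¬(r ∧ s) ∨ s is true.
    So □(¬(r ∧ s) ∨ s) is true at y.

No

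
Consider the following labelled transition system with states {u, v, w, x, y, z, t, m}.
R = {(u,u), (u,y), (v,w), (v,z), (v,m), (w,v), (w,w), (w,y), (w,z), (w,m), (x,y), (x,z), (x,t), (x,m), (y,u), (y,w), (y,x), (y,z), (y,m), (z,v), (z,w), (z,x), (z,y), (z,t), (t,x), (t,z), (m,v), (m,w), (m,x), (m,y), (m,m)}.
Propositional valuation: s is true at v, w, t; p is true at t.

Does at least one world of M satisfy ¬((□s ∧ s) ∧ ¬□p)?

Yes

Recall that □ψ holds at a world iff ψ holds at every accessible world, and ◇ψ holds iff ψ holds at some accessible world.
Let φ = ¬((□s ∧ s) ∧ ¬□p). Evaluate φ at each world:
  u (successors {u, y}): φ is true.
  v (successors {w, z, m}): φ is true.
  w (successors {v, w, y, z, m}): φ is true.
  x (successors {y, z, t, m}): φ is true.
  y (successors {u, w, x, z, m}): φ is true.
  z (successors {v, w, x, y, t}): φ is true.
  t (successors {x, z}): φ is true.
  m (successors {v, w, x, y, m}): φ is true.
Detail at u (witness):
  At u: (□s ∧ s) ∧ ¬□p is false, so ¬((□s ∧ s) ∧ ¬□p) is true.
    At u: □s ∧ s is false, ¬□p is true, so (□s ∧ s) ∧ ¬□p is false.
      At u: □s is false, s is false, so □s ∧ s is false.
      At u: □p is false, so ¬□p is true.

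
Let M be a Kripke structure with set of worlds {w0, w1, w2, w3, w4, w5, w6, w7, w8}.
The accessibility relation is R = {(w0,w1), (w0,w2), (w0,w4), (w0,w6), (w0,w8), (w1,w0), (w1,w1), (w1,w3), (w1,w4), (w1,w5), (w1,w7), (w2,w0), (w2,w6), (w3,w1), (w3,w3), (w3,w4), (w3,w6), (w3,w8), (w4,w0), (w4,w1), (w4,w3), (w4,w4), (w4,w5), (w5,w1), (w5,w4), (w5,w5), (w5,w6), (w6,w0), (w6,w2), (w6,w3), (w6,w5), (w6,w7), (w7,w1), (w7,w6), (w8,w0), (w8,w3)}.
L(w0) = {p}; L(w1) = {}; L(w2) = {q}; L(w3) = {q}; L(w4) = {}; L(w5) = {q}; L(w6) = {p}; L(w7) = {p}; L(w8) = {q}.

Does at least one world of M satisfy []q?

No

Recall that []ψ holds at a world iff ψ holds at every accessible world, and <>ψ holds iff ψ holds at some accessible world.
Let φ = []q. Evaluate φ at each world:
  w0 (successors {w1, w2, w4, w6, w8}): φ is false.
  w1 (successors {w0, w1, w3, w4, w5, w7}): φ is false.
  w2 (successors {w0, w6}): φ is false.
  w3 (successors {w1, w3, w4, w6, w8}): φ is false.
  w4 (successors {w0, w1, w3, w4, w5}): φ is false.
  w5 (successors {w1, w4, w5, w6}): φ is false.
  w6 (successors {w0, w2, w3, w5, w7}): φ is false.
  w7 (successors {w1, w6}): φ is false.
  w8 (successors {w0, w3}): φ is false.
For instance, at w1:
  At w1: []q requires q at every successor {w0, w1, w3, w4, w5, w7}.
    q fails at w0, so []q is false at w1.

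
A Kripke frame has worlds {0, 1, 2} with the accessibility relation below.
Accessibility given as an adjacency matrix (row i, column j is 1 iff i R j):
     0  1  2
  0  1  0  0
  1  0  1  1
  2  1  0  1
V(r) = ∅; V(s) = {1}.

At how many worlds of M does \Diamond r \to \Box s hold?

3

Let φ = \Diamond r \to \Box s. Evaluate φ at each world:
  0 (successors {0}): φ is true.
  1 (successors {1, 2}): φ is true.
  2 (successors {0, 2}): φ is true.
For instance, at 2:
  At 2: \Diamond r is false, \Box s is false, so \Diamond r \to \Box s is true.
    At 2: \Diamond r requires r at some successor in {0, 2}.
      At 0: r is false.
      At 2: r is false.
    So \Diamond r is false at 2.
    At 2: \Box s requires s at every successor {0, 2}.
      s fails at 0, so \Box s is false at 2.
Satisfying worlds: {0, 1, 2}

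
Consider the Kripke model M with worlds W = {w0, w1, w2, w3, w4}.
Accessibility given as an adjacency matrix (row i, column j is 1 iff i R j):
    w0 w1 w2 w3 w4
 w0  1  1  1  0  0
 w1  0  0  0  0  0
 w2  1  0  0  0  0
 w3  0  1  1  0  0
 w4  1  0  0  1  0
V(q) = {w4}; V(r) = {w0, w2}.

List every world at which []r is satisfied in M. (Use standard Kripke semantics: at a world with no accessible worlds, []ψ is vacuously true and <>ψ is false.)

Let φ = []r. Evaluate φ at each world:
  w0 (successors {w0, w1, w2}): φ is false.
  w1 (successors ∅): φ is true.
  w2 (successors {w0}): φ is true.
  w3 (successors {w1, w2}): φ is false.
  w4 (successors {w0, w3}): φ is false.
For instance, at w3:
  At w3: []r requires r at every successor {w1, w2}.
    r fails at w1, so []r is false at w3.
Satisfying worlds: {w1, w2}

w1, w2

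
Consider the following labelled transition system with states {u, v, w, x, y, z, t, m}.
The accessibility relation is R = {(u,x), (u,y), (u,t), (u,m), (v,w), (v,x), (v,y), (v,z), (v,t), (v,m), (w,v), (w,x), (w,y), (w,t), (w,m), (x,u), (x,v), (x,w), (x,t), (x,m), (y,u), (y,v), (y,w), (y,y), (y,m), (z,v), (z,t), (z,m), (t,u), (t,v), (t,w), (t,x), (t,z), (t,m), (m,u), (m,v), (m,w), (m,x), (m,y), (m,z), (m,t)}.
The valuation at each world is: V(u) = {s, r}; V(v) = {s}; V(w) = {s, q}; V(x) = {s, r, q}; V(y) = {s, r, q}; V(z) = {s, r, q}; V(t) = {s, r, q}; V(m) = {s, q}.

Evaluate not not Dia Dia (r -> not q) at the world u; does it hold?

At u: not Dia Dia (r -> not q) is false, so not not Dia Dia (r -> not q) is true.
  At u: Dia Dia (r -> not q) is true, so not Dia Dia (r -> not q) is false.
    At u: Dia Dia (r -> not q) requires Dia (r -> not q) at some successor in {x, y, t, m}.
      Dia (r -> not q) holds at x, so Dia Dia (r -> not q) is true at u.

Yes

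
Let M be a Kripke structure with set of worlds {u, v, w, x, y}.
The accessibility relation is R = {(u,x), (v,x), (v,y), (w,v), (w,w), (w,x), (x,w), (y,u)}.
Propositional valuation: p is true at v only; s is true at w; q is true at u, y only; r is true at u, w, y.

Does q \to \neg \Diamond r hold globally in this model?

Recall that \Diamond ψ holds at a world iff ψ holds at some accessible world.
Let φ = q \to \neg \Diamond r. Evaluate φ at each world:
  u (successors {x}): φ is true.
  v (successors {x, y}): φ is true.
  w (successors {v, w, x}): φ is true.
  x (successors {w}): φ is true.
  y (successors {u}): φ is false.
Detail at y (counterexample):
  At y: q is true, \neg \Diamond r is false, so q \to \neg \Diamond r is false.
    At y: \Diamond r is true, so \neg \Diamond r is false.
      At y: \Diamond r requires r at some successor in {u}.
        r holds at u, so \Diamond r is true at y.

No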